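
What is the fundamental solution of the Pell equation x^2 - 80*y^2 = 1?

(x, y) = (9, 1)

First expand sqrt(80) as a continued fraction. With x_i = (sqrt(80) + m_i)/d_i and (m_0, d_0) = (0, 1): a_0 = floor(sqrt(80)) = 8, since 8^2 = 64 <= 80 < 81 = 9^2.
Iterate m_{i+1} = d_i*a_i - m_i, d_{i+1} = (80 - m_{i+1}^2)/d_i, a_{i+1} = floor((a_0 + m_{i+1})/d_{i+1}):
  m_1 = 1*8 - 0 = 8, d_1 = (80 - 8^2)/1 = 16/1 = 16, a_1 = floor((8 + 8)/16) = 1.
  m_2 = 16*1 - 8 = 8, d_2 = (80 - 8^2)/16 = 16/16 = 1, a_2 = floor((8 + 8)/1) = 16.
  m_3 = 1*16 - 8 = 8, d_3 = (80 - 8^2)/1 = 16/1 = 16: (m_3, d_3) = (m_1, d_1) = (8, 16), so from here the quotients repeat a_1, a_2; the period length is 2.
So sqrt(80) = [8; (1, 16)] with period length k = 2.
k is even, so the fundamental solution of x^2 - 80y^2 = 1 is (p_{k-1}, q_{k-1}) = (p_1, q_1); compute convergents through index 1.
Convergents (p_i = a_i*p_{i-1} + p_{i-2}, q_i = a_i*q_{i-1} + q_{i-2} with p_{-2}=0, p_{-1}=1, q_{-2}=1, q_{-1}=0):
  i=0: a_0=8, p_0 = 8*1 + 0 = 8, q_0 = 8*0 + 1 = 1.
  i=1: a_1=1, p_1 = 1*8 + 1 = 9, q_1 = 1*1 + 0 = 1.
Check: 9^2 - 80*1^2 = 81 - 80 = 1, so (x, y) = (9, 1) solves the equation, and by the theorem it is the least positive solution.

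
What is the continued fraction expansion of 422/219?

[1; 1, 12, 1, 2, 5]

Run the Euclidean algorithm on 422 and 219; the successive quotients are the partial quotients a_0, a_1, ... (each step inverts the fractional part left over by the previous one):
  422 = 1*219 + 203, so a_0 = 1.
  219 = 1*203 + 16, so a_1 = 1.
  203 = 12*16 + 11, so a_2 = 12.
  16 = 1*11 + 5, so a_3 = 1.
  11 = 2*5 + 1, so a_4 = 2.
  5 = 5*1 + 0, so a_5 = 5.
The remainder reaches 0 after 6 divisions, so the expansion has 6 partial quotients, read off in order.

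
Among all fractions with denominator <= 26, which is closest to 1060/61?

139/8

Expand x = 1060/61 as a continued fraction with the Euclidean algorithm:
  1060 = 17*61 + 23, so a_0 = 17.
  61 = 2*23 + 15, so a_1 = 2.
  23 = 1*15 + 8, so a_2 = 1.
  15 = 1*8 + 7, so a_3 = 1.
  8 = 1*7 + 1, so a_4 = 1.
  7 = 7*1 + 0, so a_5 = 7.
so x = [17; 2, 1, 1, 1, 7].
Convergents (p_i = a_i*p_{i-1} + p_{i-2}, q_i = a_i*q_{i-1} + q_{i-2} with p_{-2}=0, p_{-1}=1, q_{-2}=1, q_{-1}=0), until the denominator exceeds 26:
  i=0: a_0=17, p_0 = 17*1 + 0 = 17, q_0 = 17*0 + 1 = 1.
  i=1: a_1=2, p_1 = 2*17 + 1 = 35, q_1 = 2*1 + 0 = 2.
  i=2: a_2=1, p_2 = 1*35 + 17 = 52, q_2 = 1*2 + 1 = 3.
  i=3: a_3=1, p_3 = 1*52 + 35 = 87, q_3 = 1*3 + 2 = 5.
  i=4: a_4=1, p_4 = 1*87 + 52 = 139, q_4 = 1*5 + 3 = 8.
  i=5: a_5=7, p_5 = 7*139 + 87 = 1060, q_5 = 7*8 + 5 = 61.
q_5 = 61 > 26, so the last convergent with denominator <= 26 is p_4/q_4 = 139/8.
The closest fraction with denominator <= 26 is either p_4/q_4 or the intermediate fraction (k*p_4 + p_3)/(k*q_4 + q_3) with the largest k >= 1 whose denominator stays <= 26; these approach x as k grows, and every other convergent or intermediate fraction in range is farther away.
Largest k: floor((26 - q_3)/q_4) = floor((26 - 5)/8) = 2.
That gives (2*139 + 87)/(2*8 + 5) = 365/21.
Compare the errors: |x - 139/8| = |1060*8 - 139*61|/(61*8) = 1/488, and |x - 365/21| = |1060*21 - 365*61|/(61*21) = 5/1281.
Cross-multiplying, 1*1281 = 1281 < 2440 = 5*488, so 1/488 is smaller: the convergent 139/8 is closer to x than 365/21.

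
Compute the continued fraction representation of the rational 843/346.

Run the Euclidean algorithm on 843 and 346; the successive quotients are the partial quotients a_0, a_1, ... (each step inverts the fractional part left over by the previous one):
  843 = 2*346 + 151, so a_0 = 2.
  346 = 2*151 + 44, so a_1 = 2.
  151 = 3*44 + 19, so a_2 = 3.
  44 = 2*19 + 6, so a_3 = 2.
  19 = 3*6 + 1, so a_4 = 3.
  6 = 6*1 + 0, so a_5 = 6.
The remainder reaches 0 after 6 divisions, so the expansion has 6 partial quotients, read off in order.

[2; 2, 3, 2, 3, 6]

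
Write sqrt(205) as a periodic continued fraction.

Write x_i = (sqrt(205) + m_i)/d_i with (m_0, d_0) = (0, 1). a_0 = floor(sqrt(205)) = 14, since 14^2 = 196 <= 205 < 225 = 15^2.
Iterate m_{i+1} = d_i*a_i - m_i, d_{i+1} = (205 - m_{i+1}^2)/d_i, a_{i+1} = floor((a_0 + m_{i+1})/d_{i+1}):
  m_1 = 1*14 - 0 = 14, d_1 = (205 - 14^2)/1 = 9/1 = 9, a_1 = floor((14 + 14)/9) = 3.
  m_2 = 9*3 - 14 = 13, d_2 = (205 - 13^2)/9 = 36/9 = 4, a_2 = floor((14 + 13)/4) = 6.
  m_3 = 4*6 - 13 = 11, d_3 = (205 - 11^2)/4 = 84/4 = 21, a_3 = floor((14 + 11)/21) = 1.
  m_4 = 21*1 - 11 = 10, d_4 = (205 - 10^2)/21 = 105/21 = 5, a_4 = floor((14 + 10)/5) = 4.
  m_5 = 5*4 - 10 = 10, d_5 = (205 - 10^2)/5 = 105/5 = 21, a_5 = floor((14 + 10)/21) = 1.
  m_6 = 21*1 - 10 = 11, d_6 = (205 - 11^2)/21 = 84/21 = 4, a_6 = floor((14 + 11)/4) = 6.
  m_7 = 4*6 - 11 = 13, d_7 = (205 - 13^2)/4 = 36/4 = 9, a_7 = floor((14 + 13)/9) = 3.
  m_8 = 9*3 - 13 = 14, d_8 = (205 - 14^2)/9 = 9/9 = 1, a_8 = floor((14 + 14)/1) = 28.
  m_9 = 1*28 - 14 = 14, d_9 = (205 - 14^2)/1 = 9/1 = 9: (m_9, d_9) = (m_1, d_1) = (14, 9), so from here the quotients repeat a_1, ..., a_8; the period length is 8.
Hence the expansion of sqrt(205) is a_0 = 14 followed by the repeating block 3, 6, 1, 4, 1, 6, 3, 28 (period 8).

[14; (3, 6, 1, 4, 1, 6, 3, 28)]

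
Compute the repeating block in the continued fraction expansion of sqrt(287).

[16; (1, 15, 1, 32)]

Write x_i = (sqrt(287) + m_i)/d_i with (m_0, d_0) = (0, 1). a_0 = floor(sqrt(287)) = 16, since 16^2 = 256 <= 287 < 289 = 17^2.
Iterate m_{i+1} = d_i*a_i - m_i, d_{i+1} = (287 - m_{i+1}^2)/d_i, a_{i+1} = floor((a_0 + m_{i+1})/d_{i+1}):
  m_1 = 1*16 - 0 = 16, d_1 = (287 - 16^2)/1 = 31/1 = 31, a_1 = floor((16 + 16)/31) = 1.
  m_2 = 31*1 - 16 = 15, d_2 = (287 - 15^2)/31 = 62/31 = 2, a_2 = floor((16 + 15)/2) = 15.
  m_3 = 2*15 - 15 = 15, d_3 = (287 - 15^2)/2 = 62/2 = 31, a_3 = floor((16 + 15)/31) = 1.
  m_4 = 31*1 - 15 = 16, d_4 = (287 - 16^2)/31 = 31/31 = 1, a_4 = floor((16 + 16)/1) = 32.
  m_5 = 1*32 - 16 = 16, d_5 = (287 - 16^2)/1 = 31/1 = 31: (m_5, d_5) = (m_1, d_1) = (16, 31), so from here the quotients repeat a_1, ..., a_4; the period length is 4.
Hence the expansion of sqrt(287) is a_0 = 16 followed by the repeating block 1, 15, 1, 32 (period 4).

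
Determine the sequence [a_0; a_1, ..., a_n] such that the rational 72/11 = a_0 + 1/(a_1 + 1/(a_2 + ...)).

[6; 1, 1, 5]

Run the Euclidean algorithm on 72 and 11; the successive quotients are the partial quotients a_0, a_1, ... (each step inverts the fractional part left over by the previous one):
  72 = 6*11 + 6, so a_0 = 6.
  11 = 1*6 + 5, so a_1 = 1.
  6 = 1*5 + 1, so a_2 = 1.
  5 = 5*1 + 0, so a_3 = 5.
The remainder reaches 0 after 4 divisions, so the expansion has 4 partial quotients, read off in order.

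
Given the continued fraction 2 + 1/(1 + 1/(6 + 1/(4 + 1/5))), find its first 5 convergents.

2/1, 3/1, 20/7, 83/29, 435/152

Using the convergent recurrence p_i = a_i*p_{i-1} + p_{i-2}, q_i = a_i*q_{i-1} + q_{i-2} with p_{-2}=0, p_{-1}=1, q_{-2}=1, q_{-1}=0:
  i=0: a_0=2, p_0 = 2*1 + 0 = 2, q_0 = 2*0 + 1 = 1.
  i=1: a_1=1, p_1 = 1*2 + 1 = 3, q_1 = 1*1 + 0 = 1.
  i=2: a_2=6, p_2 = 6*3 + 2 = 20, q_2 = 6*1 + 1 = 7.
  i=3: a_3=4, p_3 = 4*20 + 3 = 83, q_3 = 4*7 + 1 = 29.
  i=4: a_4=5, p_4 = 5*83 + 20 = 435, q_4 = 5*29 + 7 = 152.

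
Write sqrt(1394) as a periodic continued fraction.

[37; (2, 1, 36, 1, 2, 74)]

Write x_i = (sqrt(1394) + m_i)/d_i with (m_0, d_0) = (0, 1). a_0 = floor(sqrt(1394)) = 37, since 37^2 = 1369 <= 1394 < 1444 = 38^2.
Iterate m_{i+1} = d_i*a_i - m_i, d_{i+1} = (1394 - m_{i+1}^2)/d_i, a_{i+1} = floor((a_0 + m_{i+1})/d_{i+1}):
  m_1 = 1*37 - 0 = 37, d_1 = (1394 - 37^2)/1 = 25/1 = 25, a_1 = floor((37 + 37)/25) = 2.
  m_2 = 25*2 - 37 = 13, d_2 = (1394 - 13^2)/25 = 1225/25 = 49, a_2 = floor((37 + 13)/49) = 1.
  m_3 = 49*1 - 13 = 36, d_3 = (1394 - 36^2)/49 = 98/49 = 2, a_3 = floor((37 + 36)/2) = 36.
  m_4 = 2*36 - 36 = 36, d_4 = (1394 - 36^2)/2 = 98/2 = 49, a_4 = floor((37 + 36)/49) = 1.
  m_5 = 49*1 - 36 = 13, d_5 = (1394 - 13^2)/49 = 1225/49 = 25, a_5 = floor((37 + 13)/25) = 2.
  m_6 = 25*2 - 13 = 37, d_6 = (1394 - 37^2)/25 = 25/25 = 1, a_6 = floor((37 + 37)/1) = 74.
  m_7 = 1*74 - 37 = 37, d_7 = (1394 - 37^2)/1 = 25/1 = 25: (m_7, d_7) = (m_1, d_1) = (37, 25), so from here the quotients repeat a_1, ..., a_6; the period length is 6.
Hence the expansion of sqrt(1394) is a_0 = 37 followed by the repeating block 2, 1, 36, 1, 2, 74 (period 6).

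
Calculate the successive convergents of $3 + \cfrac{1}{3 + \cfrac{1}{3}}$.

Using the convergent recurrence p_i = a_i*p_{i-1} + p_{i-2}, q_i = a_i*q_{i-1} + q_{i-2} with p_{-2}=0, p_{-1}=1, q_{-2}=1, q_{-1}=0:
  i=0: a_0=3, p_0 = 3*1 + 0 = 3, q_0 = 3*0 + 1 = 1.
  i=1: a_1=3, p_1 = 3*3 + 1 = 10, q_1 = 3*1 + 0 = 3.
  i=2: a_2=3, p_2 = 3*10 + 3 = 33, q_2 = 3*3 + 1 = 10.

3/1, 10/3, 33/10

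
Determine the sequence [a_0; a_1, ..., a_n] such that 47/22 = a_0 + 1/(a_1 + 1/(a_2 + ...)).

[2; 7, 3]

Run the Euclidean algorithm on 47 and 22; the successive quotients are the partial quotients a_0, a_1, ... (each step inverts the fractional part left over by the previous one):
  47 = 2*22 + 3, so a_0 = 2.
  22 = 7*3 + 1, so a_1 = 7.
  3 = 3*1 + 0, so a_2 = 3.
The remainder reaches 0 after 3 divisions, so the expansion has 3 partial quotients, read off in order.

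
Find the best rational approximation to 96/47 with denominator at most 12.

25/12

Expand x = 96/47 as a continued fraction with the Euclidean algorithm:
  96 = 2*47 + 2, so a_0 = 2.
  47 = 23*2 + 1, so a_1 = 23.
  2 = 2*1 + 0, so a_2 = 2.
so x = [2; 23, 2].
Convergents (p_i = a_i*p_{i-1} + p_{i-2}, q_i = a_i*q_{i-1} + q_{i-2} with p_{-2}=0, p_{-1}=1, q_{-2}=1, q_{-1}=0), until the denominator exceeds 12:
  i=0: a_0=2, p_0 = 2*1 + 0 = 2, q_0 = 2*0 + 1 = 1.
  i=1: a_1=23, p_1 = 23*2 + 1 = 47, q_1 = 23*1 + 0 = 23.
q_1 = 23 > 12, so the last convergent with denominator <= 12 is p_0/q_0 = 2/1.
The closest fraction with denominator <= 12 is either p_0/q_0 or the intermediate fraction (k*p_0 + p_{-1})/(k*q_0 + q_{-1}) with the largest k >= 1 whose denominator stays <= 12; these approach x as k grows, and every other convergent or intermediate fraction in range is farther away.
Largest k: floor((12 - q_{-1})/q_0) = floor((12 - 0)/1) = 12 (using the seeds p_{-1} = 1, q_{-1} = 0).
That gives (12*2 + 1)/(12*1 + 0) = 25/12.
Compare the errors: |x - 2/1| = |96*1 - 2*47|/(47*1) = 2/47, and |x - 25/12| = |96*12 - 25*47|/(47*12) = 23/564.
Cross-multiplying, 23*47 = 1081 < 1128 = 2*564, so 23/564 is smaller: the intermediate fraction 25/12 is closer to x than 2/1.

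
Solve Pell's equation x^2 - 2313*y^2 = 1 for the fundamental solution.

First expand sqrt(2313) as a continued fraction. With x_i = (sqrt(2313) + m_i)/d_i and (m_0, d_0) = (0, 1): a_0 = floor(sqrt(2313)) = 48, since 48^2 = 2304 <= 2313 < 2401 = 49^2.
Iterate m_{i+1} = d_i*a_i - m_i, d_{i+1} = (2313 - m_{i+1}^2)/d_i, a_{i+1} = floor((a_0 + m_{i+1})/d_{i+1}):
  m_1 = 1*48 - 0 = 48, d_1 = (2313 - 48^2)/1 = 9/1 = 9, a_1 = floor((48 + 48)/9) = 10.
  m_2 = 9*10 - 48 = 42, d_2 = (2313 - 42^2)/9 = 549/9 = 61, a_2 = floor((48 + 42)/61) = 1.
  m_3 = 61*1 - 42 = 19, d_3 = (2313 - 19^2)/61 = 1952/61 = 32, a_3 = floor((48 + 19)/32) = 2.
  m_4 = 32*2 - 19 = 45, d_4 = (2313 - 45^2)/32 = 288/32 = 9, a_4 = floor((48 + 45)/9) = 10.
  m_5 = 9*10 - 45 = 45, d_5 = (2313 - 45^2)/9 = 288/9 = 32, a_5 = floor((48 + 45)/32) = 2.
  m_6 = 32*2 - 45 = 19, d_6 = (2313 - 19^2)/32 = 1952/32 = 61, a_6 = floor((48 + 19)/61) = 1.
  m_7 = 61*1 - 19 = 42, d_7 = (2313 - 42^2)/61 = 549/61 = 9, a_7 = floor((48 + 42)/9) = 10.
  m_8 = 9*10 - 42 = 48, d_8 = (2313 - 48^2)/9 = 9/9 = 1, a_8 = floor((48 + 48)/1) = 96.
  m_9 = 1*96 - 48 = 48, d_9 = (2313 - 48^2)/1 = 9/1 = 9: (m_9, d_9) = (m_1, d_1) = (48, 9), so from here the quotients repeat a_1, ..., a_8; the period length is 8.
So sqrt(2313) = [48; (10, 1, 2, 10, 2, 1, 10, 96)] with period length k = 8.
k is even, so the fundamental solution of x^2 - 2313y^2 = 1 is (p_{k-1}, q_{k-1}) = (p_7, q_7); compute convergents through index 7.
Convergents (p_i = a_i*p_{i-1} + p_{i-2}, q_i = a_i*q_{i-1} + q_{i-2} with p_{-2}=0, p_{-1}=1, q_{-2}=1, q_{-1}=0):
  i=0: a_0=48, p_0 = 48*1 + 0 = 48, q_0 = 48*0 + 1 = 1.
  i=1: a_1=10, p_1 = 10*48 + 1 = 481, q_1 = 10*1 + 0 = 10.
  i=2: a_2=1, p_2 = 1*481 + 48 = 529, q_2 = 1*10 + 1 = 11.
  i=3: a_3=2, p_3 = 2*529 + 481 = 1539, q_3 = 2*11 + 10 = 32.
  i=4: a_4=10, p_4 = 10*1539 + 529 = 15919, q_4 = 10*32 + 11 = 331.
  i=5: a_5=2, p_5 = 2*15919 + 1539 = 33377, q_5 = 2*331 + 32 = 694.
  i=6: a_6=1, p_6 = 1*33377 + 15919 = 49296, q_6 = 1*694 + 331 = 1025.
  i=7: a_7=10, p_7 = 10*49296 + 33377 = 526337, q_7 = 10*1025 + 694 = 10944.
Check: 526337^2 - 2313*10944^2 = 277030637569 - 277030637568 = 1, so (x, y) = (526337, 10944) solves the equation, and by the theorem it is the least positive solution.

(x, y) = (526337, 10944)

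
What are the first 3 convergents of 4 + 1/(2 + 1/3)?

4/1, 9/2, 31/7

Using the convergent recurrence p_i = a_i*p_{i-1} + p_{i-2}, q_i = a_i*q_{i-1} + q_{i-2} with p_{-2}=0, p_{-1}=1, q_{-2}=1, q_{-1}=0:
  i=0: a_0=4, p_0 = 4*1 + 0 = 4, q_0 = 4*0 + 1 = 1.
  i=1: a_1=2, p_1 = 2*4 + 1 = 9, q_1 = 2*1 + 0 = 2.
  i=2: a_2=3, p_2 = 3*9 + 4 = 31, q_2 = 3*2 + 1 = 7.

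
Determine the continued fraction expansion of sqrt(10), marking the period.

Write x_i = (sqrt(10) + m_i)/d_i with (m_0, d_0) = (0, 1). a_0 = floor(sqrt(10)) = 3, since 3^2 = 9 <= 10 < 16 = 4^2.
Iterate m_{i+1} = d_i*a_i - m_i, d_{i+1} = (10 - m_{i+1}^2)/d_i, a_{i+1} = floor((a_0 + m_{i+1})/d_{i+1}):
  m_1 = 1*3 - 0 = 3, d_1 = (10 - 3^2)/1 = 1/1 = 1, a_1 = floor((3 + 3)/1) = 6.
  m_2 = 1*6 - 3 = 3, d_2 = (10 - 3^2)/1 = 1/1 = 1: (m_2, d_2) = (m_1, d_1) = (3, 1), so from here the quotient a_1 repeats; the period length is 1.
Hence the expansion of sqrt(10) is a_0 = 3 followed by the repeating block 6 (period 1).

[3; (6)]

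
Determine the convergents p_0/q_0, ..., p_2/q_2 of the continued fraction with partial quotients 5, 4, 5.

5/1, 21/4, 110/21

Using the convergent recurrence p_i = a_i*p_{i-1} + p_{i-2}, q_i = a_i*q_{i-1} + q_{i-2} with p_{-2}=0, p_{-1}=1, q_{-2}=1, q_{-1}=0:
  i=0: a_0=5, p_0 = 5*1 + 0 = 5, q_0 = 5*0 + 1 = 1.
  i=1: a_1=4, p_1 = 4*5 + 1 = 21, q_1 = 4*1 + 0 = 4.
  i=2: a_2=5, p_2 = 5*21 + 5 = 110, q_2 = 5*4 + 1 = 21.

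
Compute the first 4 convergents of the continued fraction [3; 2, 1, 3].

3/1, 7/2, 10/3, 37/11

Using the convergent recurrence p_i = a_i*p_{i-1} + p_{i-2}, q_i = a_i*q_{i-1} + q_{i-2} with p_{-2}=0, p_{-1}=1, q_{-2}=1, q_{-1}=0:
  i=0: a_0=3, p_0 = 3*1 + 0 = 3, q_0 = 3*0 + 1 = 1.
  i=1: a_1=2, p_1 = 2*3 + 1 = 7, q_1 = 2*1 + 0 = 2.
  i=2: a_2=1, p_2 = 1*7 + 3 = 10, q_2 = 1*2 + 1 = 3.
  i=3: a_3=3, p_3 = 3*10 + 7 = 37, q_3 = 3*3 + 2 = 11.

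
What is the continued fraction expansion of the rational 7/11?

[0; 1, 1, 1, 3]

Run the Euclidean algorithm on 7 and 11; the successive quotients are the partial quotients a_0, a_1, ... (each step inverts the fractional part left over by the previous one):
  7 = 0*11 + 7, so a_0 = 0.
  11 = 1*7 + 4, so a_1 = 1.
  7 = 1*4 + 3, so a_2 = 1.
  4 = 1*3 + 1, so a_3 = 1.
  3 = 3*1 + 0, so a_4 = 3.
The remainder reaches 0 after 5 divisions, so the expansion has 5 partial quotients, read off in order.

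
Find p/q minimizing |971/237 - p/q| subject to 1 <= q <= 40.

127/31

Expand x = 971/237 as a continued fraction with the Euclidean algorithm:
  971 = 4*237 + 23, so a_0 = 4.
  237 = 10*23 + 7, so a_1 = 10.
  23 = 3*7 + 2, so a_2 = 3.
  7 = 3*2 + 1, so a_3 = 3.
  2 = 2*1 + 0, so a_4 = 2.
so x = [4; 10, 3, 3, 2].
Convergents (p_i = a_i*p_{i-1} + p_{i-2}, q_i = a_i*q_{i-1} + q_{i-2} with p_{-2}=0, p_{-1}=1, q_{-2}=1, q_{-1}=0), until the denominator exceeds 40:
  i=0: a_0=4, p_0 = 4*1 + 0 = 4, q_0 = 4*0 + 1 = 1.
  i=1: a_1=10, p_1 = 10*4 + 1 = 41, q_1 = 10*1 + 0 = 10.
  i=2: a_2=3, p_2 = 3*41 + 4 = 127, q_2 = 3*10 + 1 = 31.
  i=3: a_3=3, p_3 = 3*127 + 41 = 422, q_3 = 3*31 + 10 = 103.
q_3 = 103 > 40, so the last convergent with denominator <= 40 is p_2/q_2 = 127/31.
The closest fraction with denominator <= 40 is either p_2/q_2 or the intermediate fraction (k*p_2 + p_1)/(k*q_2 + q_1) with the largest k >= 1 whose denominator stays <= 40; these approach x as k grows, and every other convergent or intermediate fraction in range is farther away.
Largest k: floor((40 - q_1)/q_2) = floor((40 - 10)/31) = 0.
Since k = 0, no intermediate fraction beyond p_2/q_2 has denominator <= 40, so the convergent 127/31 is the closest (its error is |971*31 - 127*237|/(237*31) = 2/7347).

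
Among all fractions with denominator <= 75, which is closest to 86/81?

Expand x = 86/81 as a continued fraction with the Euclidean algorithm:
  86 = 1*81 + 5, so a_0 = 1.
  81 = 16*5 + 1, so a_1 = 16.
  5 = 5*1 + 0, so a_2 = 5.
so x = [1; 16, 5].
Convergents (p_i = a_i*p_{i-1} + p_{i-2}, q_i = a_i*q_{i-1} + q_{i-2} with p_{-2}=0, p_{-1}=1, q_{-2}=1, q_{-1}=0), until the denominator exceeds 75:
  i=0: a_0=1, p_0 = 1*1 + 0 = 1, q_0 = 1*0 + 1 = 1.
  i=1: a_1=16, p_1 = 16*1 + 1 = 17, q_1 = 16*1 + 0 = 16.
  i=2: a_2=5, p_2 = 5*17 + 1 = 86, q_2 = 5*16 + 1 = 81.
q_2 = 81 > 75, so the last convergent with denominator <= 75 is p_1/q_1 = 17/16.
The closest fraction with denominator <= 75 is either p_1/q_1 or the intermediate fraction (k*p_1 + p_0)/(k*q_1 + q_0) with the largest k >= 1 whose denominator stays <= 75; these approach x as k grows, and every other convergent or intermediate fraction in range is farther away.
Largest k: floor((75 - q_0)/q_1) = floor((75 - 1)/16) = 4.
That gives (4*17 + 1)/(4*16 + 1) = 69/65.
Compare the errors: |x - 17/16| = |86*16 - 17*81|/(81*16) = 1/1296, and |x - 69/65| = |86*65 - 69*81|/(81*65) = 1/5265.
Cross-multiplying, 1*1296 = 1296 < 5265 = 1*5265, so 1/5265 is smaller: the intermediate fraction 69/65 is closer to x than 17/16.

69/65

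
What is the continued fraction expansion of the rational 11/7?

[1; 1, 1, 3]

Run the Euclidean algorithm on 11 and 7; the successive quotients are the partial quotients a_0, a_1, ... (each step inverts the fractional part left over by the previous one):
  11 = 1*7 + 4, so a_0 = 1.
  7 = 1*4 + 3, so a_1 = 1.
  4 = 1*3 + 1, so a_2 = 1.
  3 = 3*1 + 0, so a_3 = 3.
The remainder reaches 0 after 4 divisions, so the expansion has 4 partial quotients, read off in order.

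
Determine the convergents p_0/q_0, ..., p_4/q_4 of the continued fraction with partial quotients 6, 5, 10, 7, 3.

6/1, 31/5, 316/51, 2243/362, 7045/1137

Using the convergent recurrence p_i = a_i*p_{i-1} + p_{i-2}, q_i = a_i*q_{i-1} + q_{i-2} with p_{-2}=0, p_{-1}=1, q_{-2}=1, q_{-1}=0:
  i=0: a_0=6, p_0 = 6*1 + 0 = 6, q_0 = 6*0 + 1 = 1.
  i=1: a_1=5, p_1 = 5*6 + 1 = 31, q_1 = 5*1 + 0 = 5.
  i=2: a_2=10, p_2 = 10*31 + 6 = 316, q_2 = 10*5 + 1 = 51.
  i=3: a_3=7, p_3 = 7*316 + 31 = 2243, q_3 = 7*51 + 5 = 362.
  i=4: a_4=3, p_4 = 3*2243 + 316 = 7045, q_4 = 3*362 + 51 = 1137.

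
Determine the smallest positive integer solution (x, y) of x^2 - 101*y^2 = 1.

First expand sqrt(101) as a continued fraction. With x_i = (sqrt(101) + m_i)/d_i and (m_0, d_0) = (0, 1): a_0 = floor(sqrt(101)) = 10, since 10^2 = 100 <= 101 < 121 = 11^2.
Iterate m_{i+1} = d_i*a_i - m_i, d_{i+1} = (101 - m_{i+1}^2)/d_i, a_{i+1} = floor((a_0 + m_{i+1})/d_{i+1}):
  m_1 = 1*10 - 0 = 10, d_1 = (101 - 10^2)/1 = 1/1 = 1, a_1 = floor((10 + 10)/1) = 20.
  m_2 = 1*20 - 10 = 10, d_2 = (101 - 10^2)/1 = 1/1 = 1: (m_2, d_2) = (m_1, d_1) = (10, 1), so from here the quotient a_1 repeats; the period length is 1.
So sqrt(101) = [10; (20)] with period length k = 1.
k is odd, so (p_{k-1}, q_{k-1}) only solves x^2 - 101y^2 = -1 and the fundamental solution of x^2 - 101y^2 = 1 is (p_{2k-1}, q_{2k-1}) = (p_1, q_1); compute convergents through index 1, running through the period twice.
Convergents (p_i = a_i*p_{i-1} + p_{i-2}, q_i = a_i*q_{i-1} + q_{i-2} with p_{-2}=0, p_{-1}=1, q_{-2}=1, q_{-1}=0):
  i=0: a_0=10, p_0 = 10*1 + 0 = 10, q_0 = 10*0 + 1 = 1.
  i=1: a_1=20, p_1 = 20*10 + 1 = 201, q_1 = 20*1 + 0 = 20.
Indeed p_0^2 - 101*q_0^2 = 100 - 101 = -1, not +1.
Check: 201^2 - 101*20^2 = 40401 - 40400 = 1, so (x, y) = (201, 20) solves the equation, and by the theorem it is the least positive solution.

(x, y) = (201, 20)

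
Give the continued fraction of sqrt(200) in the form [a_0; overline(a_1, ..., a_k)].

[14; overline(7, 28)]

Write x_i = (sqrt(200) + m_i)/d_i with (m_0, d_0) = (0, 1). a_0 = floor(sqrt(200)) = 14, since 14^2 = 196 <= 200 < 225 = 15^2.
Iterate m_{i+1} = d_i*a_i - m_i, d_{i+1} = (200 - m_{i+1}^2)/d_i, a_{i+1} = floor((a_0 + m_{i+1})/d_{i+1}):
  m_1 = 1*14 - 0 = 14, d_1 = (200 - 14^2)/1 = 4/1 = 4, a_1 = floor((14 + 14)/4) = 7.
  m_2 = 4*7 - 14 = 14, d_2 = (200 - 14^2)/4 = 4/4 = 1, a_2 = floor((14 + 14)/1) = 28.
  m_3 = 1*28 - 14 = 14, d_3 = (200 - 14^2)/1 = 4/1 = 4: (m_3, d_3) = (m_1, d_1) = (14, 4), so from here the quotients repeat a_1, a_2; the period length is 2.
Hence the expansion of sqrt(200) is a_0 = 14 followed by the repeating block 7, 28 (period 2).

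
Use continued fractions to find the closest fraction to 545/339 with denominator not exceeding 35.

45/28

Expand x = 545/339 as a continued fraction with the Euclidean algorithm:
  545 = 1*339 + 206, so a_0 = 1.
  339 = 1*206 + 133, so a_1 = 1.
  206 = 1*133 + 73, so a_2 = 1.
  133 = 1*73 + 60, so a_3 = 1.
  73 = 1*60 + 13, so a_4 = 1.
  60 = 4*13 + 8, so a_5 = 4.
  13 = 1*8 + 5, so a_6 = 1.
  8 = 1*5 + 3, so a_7 = 1.
  5 = 1*3 + 2, so a_8 = 1.
  3 = 1*2 + 1, so a_9 = 1.
  2 = 2*1 + 0, so a_10 = 2.
so x = [1; 1, 1, 1, 1, 4, 1, 1, 1, 1, 2].
Convergents (p_i = a_i*p_{i-1} + p_{i-2}, q_i = a_i*q_{i-1} + q_{i-2} with p_{-2}=0, p_{-1}=1, q_{-2}=1, q_{-1}=0), until the denominator exceeds 35:
  i=0: a_0=1, p_0 = 1*1 + 0 = 1, q_0 = 1*0 + 1 = 1.
  i=1: a_1=1, p_1 = 1*1 + 1 = 2, q_1 = 1*1 + 0 = 1.
  i=2: a_2=1, p_2 = 1*2 + 1 = 3, q_2 = 1*1 + 1 = 2.
  i=3: a_3=1, p_3 = 1*3 + 2 = 5, q_3 = 1*2 + 1 = 3.
  i=4: a_4=1, p_4 = 1*5 + 3 = 8, q_4 = 1*3 + 2 = 5.
  i=5: a_5=4, p_5 = 4*8 + 5 = 37, q_5 = 4*5 + 3 = 23.
  i=6: a_6=1, p_6 = 1*37 + 8 = 45, q_6 = 1*23 + 5 = 28.
  i=7: a_7=1, p_7 = 1*45 + 37 = 82, q_7 = 1*28 + 23 = 51.
q_7 = 51 > 35, so the last convergent with denominator <= 35 is p_6/q_6 = 45/28.
The closest fraction with denominator <= 35 is either p_6/q_6 or the intermediate fraction (k*p_6 + p_5)/(k*q_6 + q_5) with the largest k >= 1 whose denominator stays <= 35; these approach x as k grows, and every other convergent or intermediate fraction in range is farther away.
Largest k: floor((35 - q_5)/q_6) = floor((35 - 23)/28) = 0.
Since k = 0, no intermediate fraction beyond p_6/q_6 has denominator <= 35, so the convergent 45/28 is the closest (its error is |545*28 - 45*339|/(339*28) = 5/9492).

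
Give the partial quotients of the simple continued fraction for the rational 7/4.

[1; 1, 3]

Run the Euclidean algorithm on 7 and 4; the successive quotients are the partial quotients a_0, a_1, ... (each step inverts the fractional part left over by the previous one):
  7 = 1*4 + 3, so a_0 = 1.
  4 = 1*3 + 1, so a_1 = 1.
  3 = 3*1 + 0, so a_2 = 3.
The remainder reaches 0 after 3 divisions, so the expansion has 3 partial quotients, read off in order.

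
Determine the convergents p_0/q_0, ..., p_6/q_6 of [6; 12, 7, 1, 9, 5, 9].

Using the convergent recurrence p_i = a_i*p_{i-1} + p_{i-2}, q_i = a_i*q_{i-1} + q_{i-2} with p_{-2}=0, p_{-1}=1, q_{-2}=1, q_{-1}=0:
  i=0: a_0=6, p_0 = 6*1 + 0 = 6, q_0 = 6*0 + 1 = 1.
  i=1: a_1=12, p_1 = 12*6 + 1 = 73, q_1 = 12*1 + 0 = 12.
  i=2: a_2=7, p_2 = 7*73 + 6 = 517, q_2 = 7*12 + 1 = 85.
  i=3: a_3=1, p_3 = 1*517 + 73 = 590, q_3 = 1*85 + 12 = 97.
  i=4: a_4=9, p_4 = 9*590 + 517 = 5827, q_4 = 9*97 + 85 = 958.
  i=5: a_5=5, p_5 = 5*5827 + 590 = 29725, q_5 = 5*958 + 97 = 4887.
  i=6: a_6=9, p_6 = 9*29725 + 5827 = 273352, q_6 = 9*4887 + 958 = 44941.

6/1, 73/12, 517/85, 590/97, 5827/958, 29725/4887, 273352/44941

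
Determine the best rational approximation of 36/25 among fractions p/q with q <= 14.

13/9

Expand x = 36/25 as a continued fraction with the Euclidean algorithm:
  36 = 1*25 + 11, so a_0 = 1.
  25 = 2*11 + 3, so a_1 = 2.
  11 = 3*3 + 2, so a_2 = 3.
  3 = 1*2 + 1, so a_3 = 1.
  2 = 2*1 + 0, so a_4 = 2.
so x = [1; 2, 3, 1, 2].
Convergents (p_i = a_i*p_{i-1} + p_{i-2}, q_i = a_i*q_{i-1} + q_{i-2} with p_{-2}=0, p_{-1}=1, q_{-2}=1, q_{-1}=0), until the denominator exceeds 14:
  i=0: a_0=1, p_0 = 1*1 + 0 = 1, q_0 = 1*0 + 1 = 1.
  i=1: a_1=2, p_1 = 2*1 + 1 = 3, q_1 = 2*1 + 0 = 2.
  i=2: a_2=3, p_2 = 3*3 + 1 = 10, q_2 = 3*2 + 1 = 7.
  i=3: a_3=1, p_3 = 1*10 + 3 = 13, q_3 = 1*7 + 2 = 9.
  i=4: a_4=2, p_4 = 2*13 + 10 = 36, q_4 = 2*9 + 7 = 25.
q_4 = 25 > 14, so the last convergent with denominator <= 14 is p_3/q_3 = 13/9.
The closest fraction with denominator <= 14 is either p_3/q_3 or the intermediate fraction (k*p_3 + p_2)/(k*q_3 + q_2) with the largest k >= 1 whose denominator stays <= 14; these approach x as k grows, and every other convergent or intermediate fraction in range is farther away.
Largest k: floor((14 - q_2)/q_3) = floor((14 - 7)/9) = 0.
Since k = 0, no intermediate fraction beyond p_3/q_3 has denominator <= 14, so the convergent 13/9 is the closest (its error is |36*9 - 13*25|/(25*9) = 1/225).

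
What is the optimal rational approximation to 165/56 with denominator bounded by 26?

Expand x = 165/56 as a continued fraction with the Euclidean algorithm:
  165 = 2*56 + 53, so a_0 = 2.
  56 = 1*53 + 3, so a_1 = 1.
  53 = 17*3 + 2, so a_2 = 17.
  3 = 1*2 + 1, so a_3 = 1.
  2 = 2*1 + 0, so a_4 = 2.
so x = [2; 1, 17, 1, 2].
Convergents (p_i = a_i*p_{i-1} + p_{i-2}, q_i = a_i*q_{i-1} + q_{i-2} with p_{-2}=0, p_{-1}=1, q_{-2}=1, q_{-1}=0), until the denominator exceeds 26:
  i=0: a_0=2, p_0 = 2*1 + 0 = 2, q_0 = 2*0 + 1 = 1.
  i=1: a_1=1, p_1 = 1*2 + 1 = 3, q_1 = 1*1 + 0 = 1.
  i=2: a_2=17, p_2 = 17*3 + 2 = 53, q_2 = 17*1 + 1 = 18.
  i=3: a_3=1, p_3 = 1*53 + 3 = 56, q_3 = 1*18 + 1 = 19.
  i=4: a_4=2, p_4 = 2*56 + 53 = 165, q_4 = 2*19 + 18 = 56.
q_4 = 56 > 26, so the last convergent with denominator <= 26 is p_3/q_3 = 56/19.
The closest fraction with denominator <= 26 is either p_3/q_3 or the intermediate fraction (k*p_3 + p_2)/(k*q_3 + q_2) with the largest k >= 1 whose denominator stays <= 26; these approach x as k grows, and every other convergent or intermediate fraction in range is farther away.
Largest k: floor((26 - q_2)/q_3) = floor((26 - 18)/19) = 0.
Since k = 0, no intermediate fraction beyond p_3/q_3 has denominator <= 26, so the convergent 56/19 is the closest (its error is |165*19 - 56*56|/(56*19) = 1/1064).

56/19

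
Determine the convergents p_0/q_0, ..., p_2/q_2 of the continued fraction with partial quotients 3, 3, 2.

Using the convergent recurrence p_i = a_i*p_{i-1} + p_{i-2}, q_i = a_i*q_{i-1} + q_{i-2} with p_{-2}=0, p_{-1}=1, q_{-2}=1, q_{-1}=0:
  i=0: a_0=3, p_0 = 3*1 + 0 = 3, q_0 = 3*0 + 1 = 1.
  i=1: a_1=3, p_1 = 3*3 + 1 = 10, q_1 = 3*1 + 0 = 3.
  i=2: a_2=2, p_2 = 2*10 + 3 = 23, q_2 = 2*3 + 1 = 7.

3/1, 10/3, 23/7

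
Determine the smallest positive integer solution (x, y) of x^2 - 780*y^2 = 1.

(x, y) = (391, 14)

First expand sqrt(780) as a continued fraction. With x_i = (sqrt(780) + m_i)/d_i and (m_0, d_0) = (0, 1): a_0 = floor(sqrt(780)) = 27, since 27^2 = 729 <= 780 < 784 = 28^2.
Iterate m_{i+1} = d_i*a_i - m_i, d_{i+1} = (780 - m_{i+1}^2)/d_i, a_{i+1} = floor((a_0 + m_{i+1})/d_{i+1}):
  m_1 = 1*27 - 0 = 27, d_1 = (780 - 27^2)/1 = 51/1 = 51, a_1 = floor((27 + 27)/51) = 1.
  m_2 = 51*1 - 27 = 24, d_2 = (780 - 24^2)/51 = 204/51 = 4, a_2 = floor((27 + 24)/4) = 12.
  m_3 = 4*12 - 24 = 24, d_3 = (780 - 24^2)/4 = 204/4 = 51, a_3 = floor((27 + 24)/51) = 1.
  m_4 = 51*1 - 24 = 27, d_4 = (780 - 27^2)/51 = 51/51 = 1, a_4 = floor((27 + 27)/1) = 54.
  m_5 = 1*54 - 27 = 27, d_5 = (780 - 27^2)/1 = 51/1 = 51: (m_5, d_5) = (m_1, d_1) = (27, 51), so from here the quotients repeat a_1, ..., a_4; the period length is 4.
So sqrt(780) = [27; (1, 12, 1, 54)] with period length k = 4.
k is even, so the fundamental solution of x^2 - 780y^2 = 1 is (p_{k-1}, q_{k-1}) = (p_3, q_3); compute convergents through index 3.
Convergents (p_i = a_i*p_{i-1} + p_{i-2}, q_i = a_i*q_{i-1} + q_{i-2} with p_{-2}=0, p_{-1}=1, q_{-2}=1, q_{-1}=0):
  i=0: a_0=27, p_0 = 27*1 + 0 = 27, q_0 = 27*0 + 1 = 1.
  i=1: a_1=1, p_1 = 1*27 + 1 = 28, q_1 = 1*1 + 0 = 1.
  i=2: a_2=12, p_2 = 12*28 + 27 = 363, q_2 = 12*1 + 1 = 13.
  i=3: a_3=1, p_3 = 1*363 + 28 = 391, q_3 = 1*13 + 1 = 14.
Check: 391^2 - 780*14^2 = 152881 - 152880 = 1, so (x, y) = (391, 14) solves the equation, and by the theorem it is the least positive solution.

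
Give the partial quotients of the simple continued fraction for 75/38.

Run the Euclidean algorithm on 75 and 38; the successive quotients are the partial quotients a_0, a_1, ... (each step inverts the fractional part left over by the previous one):
  75 = 1*38 + 37, so a_0 = 1.
  38 = 1*37 + 1, so a_1 = 1.
  37 = 37*1 + 0, so a_2 = 37.
The remainder reaches 0 after 3 divisions, so the expansion has 3 partial quotients, read off in order.

[1; 1, 37]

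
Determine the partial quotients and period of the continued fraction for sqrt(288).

Write x_i = (sqrt(288) + m_i)/d_i with (m_0, d_0) = (0, 1). a_0 = floor(sqrt(288)) = 16, since 16^2 = 256 <= 288 < 289 = 17^2.
Iterate m_{i+1} = d_i*a_i - m_i, d_{i+1} = (288 - m_{i+1}^2)/d_i, a_{i+1} = floor((a_0 + m_{i+1})/d_{i+1}):
  m_1 = 1*16 - 0 = 16, d_1 = (288 - 16^2)/1 = 32/1 = 32, a_1 = floor((16 + 16)/32) = 1.
  m_2 = 32*1 - 16 = 16, d_2 = (288 - 16^2)/32 = 32/32 = 1, a_2 = floor((16 + 16)/1) = 32.
  m_3 = 1*32 - 16 = 16, d_3 = (288 - 16^2)/1 = 32/1 = 32: (m_3, d_3) = (m_1, d_1) = (16, 32), so from here the quotients repeat a_1, a_2; the period length is 2.
Hence the expansion of sqrt(288) is a_0 = 16 followed by the repeating block 1, 32 (period 2).

[16; (1, 32)]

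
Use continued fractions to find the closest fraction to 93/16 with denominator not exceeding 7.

29/5

Expand x = 93/16 as a continued fraction with the Euclidean algorithm:
  93 = 5*16 + 13, so a_0 = 5.
  16 = 1*13 + 3, so a_1 = 1.
  13 = 4*3 + 1, so a_2 = 4.
  3 = 3*1 + 0, so a_3 = 3.
so x = [5; 1, 4, 3].
Convergents (p_i = a_i*p_{i-1} + p_{i-2}, q_i = a_i*q_{i-1} + q_{i-2} with p_{-2}=0, p_{-1}=1, q_{-2}=1, q_{-1}=0), until the denominator exceeds 7:
  i=0: a_0=5, p_0 = 5*1 + 0 = 5, q_0 = 5*0 + 1 = 1.
  i=1: a_1=1, p_1 = 1*5 + 1 = 6, q_1 = 1*1 + 0 = 1.
  i=2: a_2=4, p_2 = 4*6 + 5 = 29, q_2 = 4*1 + 1 = 5.
  i=3: a_3=3, p_3 = 3*29 + 6 = 93, q_3 = 3*5 + 1 = 16.
q_3 = 16 > 7, so the last convergent with denominator <= 7 is p_2/q_2 = 29/5.
The closest fraction with denominator <= 7 is either p_2/q_2 or the intermediate fraction (k*p_2 + p_1)/(k*q_2 + q_1) with the largest k >= 1 whose denominator stays <= 7; these approach x as k grows, and every other convergent or intermediate fraction in range is farther away.
Largest k: floor((7 - q_1)/q_2) = floor((7 - 1)/5) = 1.
That gives (1*29 + 6)/(1*5 + 1) = 35/6.
Compare the errors: |x - 29/5| = |93*5 - 29*16|/(16*5) = 1/80, and |x - 35/6| = |93*6 - 35*16|/(16*6) = 2/96.
Cross-multiplying, 1*96 = 96 < 160 = 2*80, so 1/80 is smaller: the convergent 29/5 is closer to x than 35/6.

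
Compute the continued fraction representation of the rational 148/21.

Run the Euclidean algorithm on 148 and 21; the successive quotients are the partial quotients a_0, a_1, ... (each step inverts the fractional part left over by the previous one):
  148 = 7*21 + 1, so a_0 = 7.
  21 = 21*1 + 0, so a_1 = 21.
The remainder reaches 0 after 2 divisions, so the expansion has 2 partial quotients, read off in order.

[7; 21]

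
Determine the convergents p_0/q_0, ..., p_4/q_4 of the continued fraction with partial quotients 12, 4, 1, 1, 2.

Using the convergent recurrence p_i = a_i*p_{i-1} + p_{i-2}, q_i = a_i*q_{i-1} + q_{i-2} with p_{-2}=0, p_{-1}=1, q_{-2}=1, q_{-1}=0:
  i=0: a_0=12, p_0 = 12*1 + 0 = 12, q_0 = 12*0 + 1 = 1.
  i=1: a_1=4, p_1 = 4*12 + 1 = 49, q_1 = 4*1 + 0 = 4.
  i=2: a_2=1, p_2 = 1*49 + 12 = 61, q_2 = 1*4 + 1 = 5.
  i=3: a_3=1, p_3 = 1*61 + 49 = 110, q_3 = 1*5 + 4 = 9.
  i=4: a_4=2, p_4 = 2*110 + 61 = 281, q_4 = 2*9 + 5 = 23.

12/1, 49/4, 61/5, 110/9, 281/23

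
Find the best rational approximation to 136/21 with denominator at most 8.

13/2

Expand x = 136/21 as a continued fraction with the Euclidean algorithm:
  136 = 6*21 + 10, so a_0 = 6.
  21 = 2*10 + 1, so a_1 = 2.
  10 = 10*1 + 0, so a_2 = 10.
so x = [6; 2, 10].
Convergents (p_i = a_i*p_{i-1} + p_{i-2}, q_i = a_i*q_{i-1} + q_{i-2} with p_{-2}=0, p_{-1}=1, q_{-2}=1, q_{-1}=0), until the denominator exceeds 8:
  i=0: a_0=6, p_0 = 6*1 + 0 = 6, q_0 = 6*0 + 1 = 1.
  i=1: a_1=2, p_1 = 2*6 + 1 = 13, q_1 = 2*1 + 0 = 2.
  i=2: a_2=10, p_2 = 10*13 + 6 = 136, q_2 = 10*2 + 1 = 21.
q_2 = 21 > 8, so the last convergent with denominator <= 8 is p_1/q_1 = 13/2.
The closest fraction with denominator <= 8 is either p_1/q_1 or the intermediate fraction (k*p_1 + p_0)/(k*q_1 + q_0) with the largest k >= 1 whose denominator stays <= 8; these approach x as k grows, and every other convergent or intermediate fraction in range is farther away.
Largest k: floor((8 - q_0)/q_1) = floor((8 - 1)/2) = 3.
That gives (3*13 + 6)/(3*2 + 1) = 45/7.
Compare the errors: |x - 13/2| = |136*2 - 13*21|/(21*2) = 1/42, and |x - 45/7| = |136*7 - 45*21|/(21*7) = 7/147.
Cross-multiplying, 1*147 = 147 < 294 = 7*42, so 1/42 is smaller: the convergent 13/2 is closer to x than 45/7.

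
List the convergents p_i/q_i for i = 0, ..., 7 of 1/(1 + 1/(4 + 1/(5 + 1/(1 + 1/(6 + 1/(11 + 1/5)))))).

Using the convergent recurrence p_i = a_i*p_{i-1} + p_{i-2}, q_i = a_i*q_{i-1} + q_{i-2} with p_{-2}=0, p_{-1}=1, q_{-2}=1, q_{-1}=0:
  i=0: a_0=0, p_0 = 0*1 + 0 = 0, q_0 = 0*0 + 1 = 1.
  i=1: a_1=1, p_1 = 1*0 + 1 = 1, q_1 = 1*1 + 0 = 1.
  i=2: a_2=4, p_2 = 4*1 + 0 = 4, q_2 = 4*1 + 1 = 5.
  i=3: a_3=5, p_3 = 5*4 + 1 = 21, q_3 = 5*5 + 1 = 26.
  i=4: a_4=1, p_4 = 1*21 + 4 = 25, q_4 = 1*26 + 5 = 31.
  i=5: a_5=6, p_5 = 6*25 + 21 = 171, q_5 = 6*31 + 26 = 212.
  i=6: a_6=11, p_6 = 11*171 + 25 = 1906, q_6 = 11*212 + 31 = 2363.
  i=7: a_7=5, p_7 = 5*1906 + 171 = 9701, q_7 = 5*2363 + 212 = 12027.

0/1, 1/1, 4/5, 21/26, 25/31, 171/212, 1906/2363, 9701/12027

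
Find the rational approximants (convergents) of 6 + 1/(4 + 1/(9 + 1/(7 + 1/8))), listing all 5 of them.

Using the convergent recurrence p_i = a_i*p_{i-1} + p_{i-2}, q_i = a_i*q_{i-1} + q_{i-2} with p_{-2}=0, p_{-1}=1, q_{-2}=1, q_{-1}=0:
  i=0: a_0=6, p_0 = 6*1 + 0 = 6, q_0 = 6*0 + 1 = 1.
  i=1: a_1=4, p_1 = 4*6 + 1 = 25, q_1 = 4*1 + 0 = 4.
  i=2: a_2=9, p_2 = 9*25 + 6 = 231, q_2 = 9*4 + 1 = 37.
  i=3: a_3=7, p_3 = 7*231 + 25 = 1642, q_3 = 7*37 + 4 = 263.
  i=4: a_4=8, p_4 = 8*1642 + 231 = 13367, q_4 = 8*263 + 37 = 2141.

6/1, 25/4, 231/37, 1642/263, 13367/2141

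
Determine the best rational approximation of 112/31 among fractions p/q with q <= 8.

29/8

Expand x = 112/31 as a continued fraction with the Euclidean algorithm:
  112 = 3*31 + 19, so a_0 = 3.
  31 = 1*19 + 12, so a_1 = 1.
  19 = 1*12 + 7, so a_2 = 1.
  12 = 1*7 + 5, so a_3 = 1.
  7 = 1*5 + 2, so a_4 = 1.
  5 = 2*2 + 1, so a_5 = 2.
  2 = 2*1 + 0, so a_6 = 2.
so x = [3; 1, 1, 1, 1, 2, 2].
Convergents (p_i = a_i*p_{i-1} + p_{i-2}, q_i = a_i*q_{i-1} + q_{i-2} with p_{-2}=0, p_{-1}=1, q_{-2}=1, q_{-1}=0), until the denominator exceeds 8:
  i=0: a_0=3, p_0 = 3*1 + 0 = 3, q_0 = 3*0 + 1 = 1.
  i=1: a_1=1, p_1 = 1*3 + 1 = 4, q_1 = 1*1 + 0 = 1.
  i=2: a_2=1, p_2 = 1*4 + 3 = 7, q_2 = 1*1 + 1 = 2.
  i=3: a_3=1, p_3 = 1*7 + 4 = 11, q_3 = 1*2 + 1 = 3.
  i=4: a_4=1, p_4 = 1*11 + 7 = 18, q_4 = 1*3 + 2 = 5.
  i=5: a_5=2, p_5 = 2*18 + 11 = 47, q_5 = 2*5 + 3 = 13.
q_5 = 13 > 8, so the last convergent with denominator <= 8 is p_4/q_4 = 18/5.
The closest fraction with denominator <= 8 is either p_4/q_4 or the intermediate fraction (k*p_4 + p_3)/(k*q_4 + q_3) with the largest k >= 1 whose denominator stays <= 8; these approach x as k grows, and every other convergent or intermediate fraction in range is farther away.
Largest k: floor((8 - q_3)/q_4) = floor((8 - 3)/5) = 1.
That gives (1*18 + 11)/(1*5 + 3) = 29/8.
Compare the errors: |x - 18/5| = |112*5 - 18*31|/(31*5) = 2/155, and |x - 29/8| = |112*8 - 29*31|/(31*8) = 3/248.
Cross-multiplying, 3*155 = 465 < 496 = 2*248, so 3/248 is smaller: the intermediate fraction 29/8 is closer to x than 18/5.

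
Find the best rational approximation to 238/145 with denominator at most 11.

Expand x = 238/145 as a continued fraction with the Euclidean algorithm:
  238 = 1*145 + 93, so a_0 = 1.
  145 = 1*93 + 52, so a_1 = 1.
  93 = 1*52 + 41, so a_2 = 1.
  52 = 1*41 + 11, so a_3 = 1.
  41 = 3*11 + 8, so a_4 = 3.
  11 = 1*8 + 3, so a_5 = 1.
  8 = 2*3 + 2, so a_6 = 2.
  3 = 1*2 + 1, so a_7 = 1.
  2 = 2*1 + 0, so a_8 = 2.
so x = [1; 1, 1, 1, 3, 1, 2, 1, 2].
Convergents (p_i = a_i*p_{i-1} + p_{i-2}, q_i = a_i*q_{i-1} + q_{i-2} with p_{-2}=0, p_{-1}=1, q_{-2}=1, q_{-1}=0), until the denominator exceeds 11:
  i=0: a_0=1, p_0 = 1*1 + 0 = 1, q_0 = 1*0 + 1 = 1.
  i=1: a_1=1, p_1 = 1*1 + 1 = 2, q_1 = 1*1 + 0 = 1.
  i=2: a_2=1, p_2 = 1*2 + 1 = 3, q_2 = 1*1 + 1 = 2.
  i=3: a_3=1, p_3 = 1*3 + 2 = 5, q_3 = 1*2 + 1 = 3.
  i=4: a_4=3, p_4 = 3*5 + 3 = 18, q_4 = 3*3 + 2 = 11.
  i=5: a_5=1, p_5 = 1*18 + 5 = 23, q_5 = 1*11 + 3 = 14.
q_5 = 14 > 11, so the last convergent with denominator <= 11 is p_4/q_4 = 18/11.
The closest fraction with denominator <= 11 is either p_4/q_4 or the intermediate fraction (k*p_4 + p_3)/(k*q_4 + q_3) with the largest k >= 1 whose denominator stays <= 11; these approach x as k grows, and every other convergent or intermediate fraction in range is farther away.
Largest k: floor((11 - q_3)/q_4) = floor((11 - 3)/11) = 0.
Since k = 0, no intermediate fraction beyond p_4/q_4 has denominator <= 11, so the convergent 18/11 is the closest (its error is |238*11 - 18*145|/(145*11) = 8/1595).

18/11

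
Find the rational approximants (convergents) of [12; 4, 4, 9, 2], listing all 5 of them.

12/1, 49/4, 208/17, 1921/157, 4050/331

Using the convergent recurrence p_i = a_i*p_{i-1} + p_{i-2}, q_i = a_i*q_{i-1} + q_{i-2} with p_{-2}=0, p_{-1}=1, q_{-2}=1, q_{-1}=0:
  i=0: a_0=12, p_0 = 12*1 + 0 = 12, q_0 = 12*0 + 1 = 1.
  i=1: a_1=4, p_1 = 4*12 + 1 = 49, q_1 = 4*1 + 0 = 4.
  i=2: a_2=4, p_2 = 4*49 + 12 = 208, q_2 = 4*4 + 1 = 17.
  i=3: a_3=9, p_3 = 9*208 + 49 = 1921, q_3 = 9*17 + 4 = 157.
  i=4: a_4=2, p_4 = 2*1921 + 208 = 4050, q_4 = 2*157 + 17 = 331.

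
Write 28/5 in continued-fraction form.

Run the Euclidean algorithm on 28 and 5; the successive quotients are the partial quotients a_0, a_1, ... (each step inverts the fractional part left over by the previous one):
  28 = 5*5 + 3, so a_0 = 5.
  5 = 1*3 + 2, so a_1 = 1.
  3 = 1*2 + 1, so a_2 = 1.
  2 = 2*1 + 0, so a_3 = 2.
The remainder reaches 0 after 4 divisions, so the expansion has 4 partial quotients, read off in order.

[5; 1, 1, 2]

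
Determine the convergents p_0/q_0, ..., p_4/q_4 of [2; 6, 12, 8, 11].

2/1, 13/6, 158/73, 1277/590, 14205/6563

Using the convergent recurrence p_i = a_i*p_{i-1} + p_{i-2}, q_i = a_i*q_{i-1} + q_{i-2} with p_{-2}=0, p_{-1}=1, q_{-2}=1, q_{-1}=0:
  i=0: a_0=2, p_0 = 2*1 + 0 = 2, q_0 = 2*0 + 1 = 1.
  i=1: a_1=6, p_1 = 6*2 + 1 = 13, q_1 = 6*1 + 0 = 6.
  i=2: a_2=12, p_2 = 12*13 + 2 = 158, q_2 = 12*6 + 1 = 73.
  i=3: a_3=8, p_3 = 8*158 + 13 = 1277, q_3 = 8*73 + 6 = 590.
  i=4: a_4=11, p_4 = 11*1277 + 158 = 14205, q_4 = 11*590 + 73 = 6563.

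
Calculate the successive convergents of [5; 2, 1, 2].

Using the convergent recurrence p_i = a_i*p_{i-1} + p_{i-2}, q_i = a_i*q_{i-1} + q_{i-2} with p_{-2}=0, p_{-1}=1, q_{-2}=1, q_{-1}=0:
  i=0: a_0=5, p_0 = 5*1 + 0 = 5, q_0 = 5*0 + 1 = 1.
  i=1: a_1=2, p_1 = 2*5 + 1 = 11, q_1 = 2*1 + 0 = 2.
  i=2: a_2=1, p_2 = 1*11 + 5 = 16, q_2 = 1*2 + 1 = 3.
  i=3: a_3=2, p_3 = 2*16 + 11 = 43, q_3 = 2*3 + 2 = 8.

5/1, 11/2, 16/3, 43/8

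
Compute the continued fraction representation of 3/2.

[1; 2]

Run the Euclidean algorithm on 3 and 2; the successive quotients are the partial quotients a_0, a_1, ... (each step inverts the fractional part left over by the previous one):
  3 = 1*2 + 1, so a_0 = 1.
  2 = 2*1 + 0, so a_1 = 2.
The remainder reaches 0 after 2 divisions, so the expansion has 2 partial quotients, read off in order.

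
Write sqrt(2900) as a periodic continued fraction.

Write x_i = (sqrt(2900) + m_i)/d_i with (m_0, d_0) = (0, 1). a_0 = floor(sqrt(2900)) = 53, since 53^2 = 2809 <= 2900 < 2916 = 54^2.
Iterate m_{i+1} = d_i*a_i - m_i, d_{i+1} = (2900 - m_{i+1}^2)/d_i, a_{i+1} = floor((a_0 + m_{i+1})/d_{i+1}):
  m_1 = 1*53 - 0 = 53, d_1 = (2900 - 53^2)/1 = 91/1 = 91, a_1 = floor((53 + 53)/91) = 1.
  m_2 = 91*1 - 53 = 38, d_2 = (2900 - 38^2)/91 = 1456/91 = 16, a_2 = floor((53 + 38)/16) = 5.
  m_3 = 16*5 - 38 = 42, d_3 = (2900 - 42^2)/16 = 1136/16 = 71, a_3 = floor((53 + 42)/71) = 1.
  m_4 = 71*1 - 42 = 29, d_4 = (2900 - 29^2)/71 = 2059/71 = 29, a_4 = floor((53 + 29)/29) = 2.
  m_5 = 29*2 - 29 = 29, d_5 = (2900 - 29^2)/29 = 2059/29 = 71, a_5 = floor((53 + 29)/71) = 1.
  m_6 = 71*1 - 29 = 42, d_6 = (2900 - 42^2)/71 = 1136/71 = 16, a_6 = floor((53 + 42)/16) = 5.
  m_7 = 16*5 - 42 = 38, d_7 = (2900 - 38^2)/16 = 1456/16 = 91, a_7 = floor((53 + 38)/91) = 1.
  m_8 = 91*1 - 38 = 53, d_8 = (2900 - 53^2)/91 = 91/91 = 1, a_8 = floor((53 + 53)/1) = 106.
  m_9 = 1*106 - 53 = 53, d_9 = (2900 - 53^2)/1 = 91/1 = 91: (m_9, d_9) = (m_1, d_1) = (53, 91), so from here the quotients repeat a_1, ..., a_8; the period length is 8.
Hence the expansion of sqrt(2900) is a_0 = 53 followed by the repeating block 1, 5, 1, 2, 1, 5, 1, 106 (period 8).

[53; (1, 5, 1, 2, 1, 5, 1, 106)]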